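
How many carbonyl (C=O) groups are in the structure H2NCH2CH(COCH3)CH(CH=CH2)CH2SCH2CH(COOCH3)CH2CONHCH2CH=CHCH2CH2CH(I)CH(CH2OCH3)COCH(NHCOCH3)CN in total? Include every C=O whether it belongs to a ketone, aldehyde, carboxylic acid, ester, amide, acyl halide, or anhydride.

CH(COCH3): ketone, 1 C=O (running total 1).
CH(COOCH3): ester, 1 C=O (running total 2).
CH2CONHCH2: amide, 1 C=O (running total 3).
CO: ketone, 1 C=O (running total 4).
CH(NHCOCH3): amide, 1 C=O (running total 5).

5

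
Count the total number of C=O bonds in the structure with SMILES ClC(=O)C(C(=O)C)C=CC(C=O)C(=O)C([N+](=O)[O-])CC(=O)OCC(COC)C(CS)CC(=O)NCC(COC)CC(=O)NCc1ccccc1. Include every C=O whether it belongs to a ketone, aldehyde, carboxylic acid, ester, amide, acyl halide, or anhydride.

7

ClCO: acyl halide, 1 C=O (running total 1).
CH(COCH3): ketone, 1 C=O (running total 2).
CH(CHO): aldehyde, 1 C=O (running total 3).
CO: ketone, 1 C=O (running total 4).
CH2COOCH2: ester, 1 C=O (running total 5).
CH2CONHCH2: amide, 1 C=O (running total 6).
CH2CONHCH2: amide, 1 C=O (running total 7).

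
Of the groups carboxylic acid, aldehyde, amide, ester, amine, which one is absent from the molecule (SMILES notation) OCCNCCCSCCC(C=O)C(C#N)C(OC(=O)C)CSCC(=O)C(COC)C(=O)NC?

aldehyde: present (CH(CHO) — pendant –CHO: carbonyl C bonded to C and H → aldehyde).
ester: present (CH(OCOCH3) — pendant –OC(=O)CH3: an acyloxy group → ester).
amide: present (CONHCH3 — –C(=O)NHCH3: carbonyl C bonded to C and to N → amide (the N is not an amine)).
amine: present (CH2NHCH2 — C–N–C with sp³ carbons and no adjacent C=O → amine (secondary)).
carboxylic acid: absent. In CH(OCOCH3), the acyl oxygen is bonded to carbon (–O–C), not to H, so this is an ester. In CONHCH3, the carbonyl is bonded to nitrogen, not to –OH; that is an amide.

carboxylic acid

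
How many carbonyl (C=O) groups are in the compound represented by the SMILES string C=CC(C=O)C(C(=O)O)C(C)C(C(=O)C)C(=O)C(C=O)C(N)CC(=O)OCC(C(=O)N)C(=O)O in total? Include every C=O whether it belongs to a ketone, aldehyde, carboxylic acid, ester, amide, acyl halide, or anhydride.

8

CH(CHO): aldehyde, 1 C=O (running total 1).
CH(COOH): carboxylic acid, 1 C=O (running total 2).
CH(COCH3): ketone, 1 C=O (running total 3).
CO: ketone, 1 C=O (running total 4).
CH(CHO): aldehyde, 1 C=O (running total 5).
CH2COOCH2: ester, 1 C=O (running total 6).
CH(CONH2): amide, 1 C=O (running total 7).
COOH: carboxylic acid, 1 C=O (running total 8).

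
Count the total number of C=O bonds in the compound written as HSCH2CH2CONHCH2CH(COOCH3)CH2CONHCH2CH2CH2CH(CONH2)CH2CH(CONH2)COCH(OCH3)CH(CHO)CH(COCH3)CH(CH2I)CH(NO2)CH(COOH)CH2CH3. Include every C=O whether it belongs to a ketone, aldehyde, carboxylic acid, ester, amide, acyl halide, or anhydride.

9

CH2CONHCH2: amide, 1 C=O (running total 1).
CH(COOCH3): ester, 1 C=O (running total 2).
CH2CONHCH2: amide, 1 C=O (running total 3).
CH(CONH2): amide, 1 C=O (running total 4).
CH(CONH2): amide, 1 C=O (running total 5).
CO: ketone, 1 C=O (running total 6).
CH(CHO): aldehyde, 1 C=O (running total 7).
CH(COCH3): ketone, 1 C=O (running total 8).
CH(COOH): carboxylic acid, 1 C=O (running total 9).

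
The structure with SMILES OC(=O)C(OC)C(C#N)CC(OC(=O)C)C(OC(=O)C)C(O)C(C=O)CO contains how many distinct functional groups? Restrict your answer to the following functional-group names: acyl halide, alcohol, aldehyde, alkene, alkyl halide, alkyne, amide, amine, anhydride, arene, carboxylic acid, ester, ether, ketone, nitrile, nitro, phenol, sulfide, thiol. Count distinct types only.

6

–COOH: carbonyl C bonded to –OH and C → carboxylic acid (the –OH is not a separate alcohol).
pendant –OCH3: C–O–C with sp³ C, no adjacent C=O → ether.
pendant –C≡N: nitrile.
pendant –OC(=O)CH3: an acyloxy group → ester.
pendant –OC(=O)CH3: an acyloxy group → ester.
–OH on an sp³ carbon → alcohol (secondary).
pendant –CHO: carbonyl C bonded to C and H → aldehyde.
–OH on an sp³ carbon → alcohol.
Distinct types present: alcohol, aldehyde, carboxylic acid, ester, ether, nitrile.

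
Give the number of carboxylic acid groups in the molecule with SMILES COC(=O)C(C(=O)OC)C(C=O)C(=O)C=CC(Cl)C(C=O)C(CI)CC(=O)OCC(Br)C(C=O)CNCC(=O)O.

Reading the structure from left to right:
  CH3OOC: CH3O–C(=O)–: carbonyl C bonded to C and to –OCH3 → ester (not ketone + ether).
  CH(COOCH3): pendant –COOCH3: carbonyl C bonded to C and –OCH3 → ester.
  CH(CHO): pendant –CHO: carbonyl C bonded to C and H → aldehyde.
  CO: –C(=O)– with carbon on both sides → ketone.
  CH=CH: C=C double bond → alkene.
  CH(Cl): halogen on an sp³ carbon → alkyl halide.
  CH(CHO): pendant –CHO: carbonyl C bonded to C and H → aldehyde.
  CH(CH2I): pendant –CH2X: halogen on sp³ carbon → alkyl halide.
  CH2COOCH2: –C(=O)–O–C with C on the carbonyl side → ester.
  CH(Br): halogen on an sp³ carbon → alkyl halide.
  CH(CHO): pendant –CHO: carbonyl C bonded to C and H → aldehyde.
  CH2NHCH2: C–N–C with sp³ carbons and no adjacent C=O → amine (secondary).
  COOH: –COOH: carbonyl C bonded to –OH and C → carboxylic acid (the –OH is not a separate alcohol).
Carboxylic acid appears at: COOH → 1.

1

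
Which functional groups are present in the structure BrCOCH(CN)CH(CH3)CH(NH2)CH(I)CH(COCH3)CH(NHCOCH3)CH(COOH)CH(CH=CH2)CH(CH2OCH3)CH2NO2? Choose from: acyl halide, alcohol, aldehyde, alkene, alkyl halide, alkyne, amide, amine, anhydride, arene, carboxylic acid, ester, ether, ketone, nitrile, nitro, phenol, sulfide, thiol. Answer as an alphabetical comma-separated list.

Working along the chain:
  BrCO: –C(=O)Br: carbonyl C bonded to C and to a halogen → acyl halide (not alkyl halide).
  CH(CN): pendant –C≡N: nitrile.
  CH(NH2): –NH2 on an sp³ carbon with no adjacent C=O → amine.
  CH(I): halogen on an sp³ carbon → alkyl halide.
  CH(COCH3): pendant –COCH3: carbonyl C bonded to two carbons → ketone.
  CH(NHCOCH3): pendant –NHC(=O)CH3: N bonded to a carbonyl → amide (not amine).
  CH(COOH): pendant –COOH: carbonyl C bonded to C and –OH → carboxylic acid.
  CH(CH=CH2): pendant –CH=CH2: C=C double bond → alkene.
  CH(CH2OCH3): pendant –CH2OCH3: C–O–C linkage → ether.
  CH2NO2: –NO2 on carbon → nitro group.

acyl halide, alkene, alkyl halide, amide, amine, carboxylic acid, ether, ketone, nitrile, nitro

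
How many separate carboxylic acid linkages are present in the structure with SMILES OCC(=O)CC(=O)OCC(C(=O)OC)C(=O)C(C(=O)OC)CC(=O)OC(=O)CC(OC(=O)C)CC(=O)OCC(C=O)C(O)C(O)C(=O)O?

Taking each segment in turn:
  HOCH2: HO– on an sp³ carbon → alcohol.
  CO: –C(=O)– with carbon on both sides → ketone.
  CH2COOCH2: –C(=O)–O–C with C on the carbonyl side → ester.
  CH(COOCH3): pendant –COOCH3: carbonyl C bonded to C and –OCH3 → ester.
  CO: –C(=O)– with carbon on both sides → ketone.
  CH(COOCH3): pendant –COOCH3: carbonyl C bonded to C and –OCH3 → ester.
  CH2CO-O-COCH2: two acyl groups sharing one oxygen, –C(=O)–O–C(=O)– → anhydride.
  CH(OCOCH3): pendant –OC(=O)CH3: an acyloxy group → ester.
  CH2COOCH2: –C(=O)–O–C with C on the carbonyl side → ester.
  CH(CHO): pendant –CHO: carbonyl C bonded to C and H → aldehyde.
  CH(OH): –OH on an sp³ carbon → alcohol (secondary).
  CH(OH): –OH on an sp³ carbon → alcohol (secondary).
  COOH: –COOH: carbonyl C bonded to –OH and C → carboxylic acid (the –OH is not a separate alcohol).
Carboxylic acid appears at: COOH → 1.

1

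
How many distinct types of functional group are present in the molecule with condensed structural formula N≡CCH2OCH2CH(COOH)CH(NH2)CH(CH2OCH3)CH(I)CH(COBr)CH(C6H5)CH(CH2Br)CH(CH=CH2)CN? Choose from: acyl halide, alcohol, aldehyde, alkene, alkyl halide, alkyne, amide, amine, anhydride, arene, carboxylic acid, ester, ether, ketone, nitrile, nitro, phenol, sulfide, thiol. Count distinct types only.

8

N≡C–: carbon triple-bonded to nitrogen → nitrile.
C–O–C with sp³ carbons on both sides and no adjacent C=O → ether.
pendant –COOH: carbonyl C bonded to C and –OH → carboxylic acid.
–NH2 on an sp³ carbon with no adjacent C=O → amine.
pendant –CH2OCH3: C–O–C linkage → ether.
halogen on an sp³ carbon → alkyl halide.
pendant –C(=O)X: carbonyl C bonded to C and halogen → acyl halide.
pendant –C6H5: benzene ring → arene.
pendant –CH2X: halogen on sp³ carbon → alkyl halide.
pendant –CH=CH2: C=C double bond → alkene.
–C≡N: carbon triple-bonded to nitrogen → nitrile.
Distinct types present: acyl halide, alkene, alkyl halide, amine, arene, carboxylic acid, ether, nitrile.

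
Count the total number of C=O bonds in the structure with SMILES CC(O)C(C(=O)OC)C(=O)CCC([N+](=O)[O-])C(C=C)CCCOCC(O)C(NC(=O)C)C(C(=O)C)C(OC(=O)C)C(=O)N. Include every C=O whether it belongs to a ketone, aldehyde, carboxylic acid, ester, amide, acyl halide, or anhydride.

6

CH(COOCH3): ester, 1 C=O (running total 1).
CO: ketone, 1 C=O (running total 2).
CH(NHCOCH3): amide, 1 C=O (running total 3).
CH(COCH3): ketone, 1 C=O (running total 4).
CH(OCOCH3): ester, 1 C=O (running total 5).
CONH2: amide, 1 C=O (running total 6).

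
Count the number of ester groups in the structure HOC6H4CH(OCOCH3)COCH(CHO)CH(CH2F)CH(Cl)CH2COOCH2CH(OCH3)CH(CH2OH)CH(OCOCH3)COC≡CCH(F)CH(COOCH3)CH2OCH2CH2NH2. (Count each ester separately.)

4

Working along the chain:
  HOC6H4: –OH attached directly to an aromatic ring → phenol (not alcohol); the ring itself is an arene.
  CH(OCOCH3): pendant –OC(=O)CH3: an acyloxy group → ester.
  CO: –C(=O)– with carbon on both sides → ketone.
  CH(CHO): pendant –CHO: carbonyl C bonded to C and H → aldehyde.
  CH(CH2F): pendant –CH2X: halogen on sp³ carbon → alkyl halide.
  CH(Cl): halogen on an sp³ carbon → alkyl halide.
  CH2COOCH2: –C(=O)–O–C with C on the carbonyl side → ester.
  CH(OCH3): pendant –OCH3: C–O–C with sp³ C, no adjacent C=O → ether.
  CH(CH2OH): pendant –CH2OH on an sp³ backbone C → alcohol.
  CH(OCOCH3): pendant –OC(=O)CH3: an acyloxy group → ester.
  CO: –C(=O)– with carbon on both sides → ketone.
  C≡C: C≡C triple bond → alkyne.
  CH(F): halogen on an sp³ carbon → alkyl halide.
  CH(COOCH3): pendant –COOCH3: carbonyl C bonded to C and –OCH3 → ester.
  CH2OCH2: C–O–C with sp³ carbons on both sides and no adjacent C=O → ether.
  CH2NH2: –NH2 on an sp³ carbon with no adjacent C=O → amine.
Ester appears at: CH(OCOCH3), CH2COOCH2, CH(OCOCH3), CH(COOCH3) → 4.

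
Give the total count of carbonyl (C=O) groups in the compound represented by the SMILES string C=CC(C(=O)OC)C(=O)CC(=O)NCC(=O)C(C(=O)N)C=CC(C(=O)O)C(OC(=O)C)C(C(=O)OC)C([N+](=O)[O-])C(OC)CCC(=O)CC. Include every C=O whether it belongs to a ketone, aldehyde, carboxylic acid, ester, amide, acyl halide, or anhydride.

9

CH(COOCH3): ester, 1 C=O (running total 1).
CO: ketone, 1 C=O (running total 2).
CH2CONHCH2: amide, 1 C=O (running total 3).
CO: ketone, 1 C=O (running total 4).
CH(CONH2): amide, 1 C=O (running total 5).
CH(COOH): carboxylic acid, 1 C=O (running total 6).
CH(OCOCH3): ester, 1 C=O (running total 7).
CH(COOCH3): ester, 1 C=O (running total 8).
CO: ketone, 1 C=O (running total 9).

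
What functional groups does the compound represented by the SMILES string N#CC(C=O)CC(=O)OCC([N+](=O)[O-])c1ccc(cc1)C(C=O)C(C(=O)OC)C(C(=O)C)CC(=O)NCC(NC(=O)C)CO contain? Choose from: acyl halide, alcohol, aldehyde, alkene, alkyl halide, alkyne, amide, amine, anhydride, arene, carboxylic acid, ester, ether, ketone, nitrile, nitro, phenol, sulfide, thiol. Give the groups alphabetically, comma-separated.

alcohol, aldehyde, amide, arene, ester, ketone, nitrile, nitro

N≡C–: carbon triple-bonded to nitrogen → nitrile.
pendant –CHO: carbonyl C bonded to C and H → aldehyde.
–C(=O)–O–C with C on the carbonyl side → ester.
–NO2 on an sp³ carbon → nitro (the N=O is not a carbonyl).
para-disubstituted benzene ring → arene.
pendant –CHO: carbonyl C bonded to C and H → aldehyde.
pendant –COOCH3: carbonyl C bonded to C and –OCH3 → ester.
pendant –COCH3: carbonyl C bonded to two carbons → ketone.
–C(=O)–N– linkage → amide (the N is not an amine).
pendant –NHC(=O)CH3: N bonded to a carbonyl → amide (not amine).
–OH on an sp³ carbon → alcohol.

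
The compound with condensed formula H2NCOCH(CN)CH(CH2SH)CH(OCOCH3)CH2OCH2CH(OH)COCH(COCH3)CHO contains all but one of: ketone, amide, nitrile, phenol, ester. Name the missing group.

ester: present (CH(OCOCH3) — pendant –OC(=O)CH3: an acyloxy group → ester).
amide: present (H2NCO — –C(=O)NH2: carbonyl C bonded to C and to N → amide (the N is not a separate amine)).
ketone: present (CO — –C(=O)– with carbon on both sides → ketone).
nitrile: present (CH(CN) — pendant –C≡N: nitrile).
phenol: absent. In CH(OH), the –OH is on an sp³ carbon, not on an aromatic ring, so it is an alcohol.

phenol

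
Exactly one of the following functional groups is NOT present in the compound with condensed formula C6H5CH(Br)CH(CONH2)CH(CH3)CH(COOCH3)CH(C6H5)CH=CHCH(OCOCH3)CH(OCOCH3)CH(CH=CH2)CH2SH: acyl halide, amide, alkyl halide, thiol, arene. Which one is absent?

acyl halide

thiol: present (CH2SH — –SH on an sp³ carbon → thiol).
amide: present (CH(CONH2) — pendant –CONH2: carbonyl C bonded to C and N → amide).
arene: present (C6H5 — C6H5– phenyl ring → arene).
alkyl halide: present (CH(Br) — halogen on an sp³ carbon → alkyl halide).
acyl halide: no segment matches this pattern.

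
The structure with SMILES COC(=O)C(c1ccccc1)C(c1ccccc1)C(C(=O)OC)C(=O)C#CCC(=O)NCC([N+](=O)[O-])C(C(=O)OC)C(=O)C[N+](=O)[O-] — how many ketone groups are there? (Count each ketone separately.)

2

Reading the structure from left to right:
  CH3OOC: CH3O–C(=O)–: carbonyl C bonded to C and to –OCH3 → ester (not ketone + ether).
  CH(C6H5): pendant –C6H5: benzene ring → arene.
  CH(C6H5): pendant –C6H5: benzene ring → arene.
  CH(COOCH3): pendant –COOCH3: carbonyl C bonded to C and –OCH3 → ester.
  CO: –C(=O)– with carbon on both sides → ketone.
  C≡C: C≡C triple bond → alkyne.
  CH2CONHCH2: –C(=O)–N– linkage → amide (the N is not an amine).
  CH(NO2): –NO2 on an sp³ carbon → nitro (the N=O is not a carbonyl).
  CH(COOCH3): pendant –COOCH3: carbonyl C bonded to C and –OCH3 → ester.
  CO: –C(=O)– with carbon on both sides → ketone.
  CH2NO2: –NO2 on carbon → nitro group.
Ketone appears at: CO, CO → 2.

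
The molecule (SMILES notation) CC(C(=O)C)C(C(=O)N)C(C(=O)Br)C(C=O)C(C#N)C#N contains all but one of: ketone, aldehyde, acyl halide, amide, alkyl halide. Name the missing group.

alkyl halide

amide: present (CH(CONH2) — pendant –CONH2: carbonyl C bonded to C and N → amide).
ketone: present (CH(COCH3) — pendant –COCH3: carbonyl C bonded to two carbons → ketone).
acyl halide: present (CH(COBr) — pendant –C(=O)X: carbonyl C bonded to C and halogen → acyl halide).
aldehyde: present (CH(CHO) — pendant –CHO: carbonyl C bonded to C and H → aldehyde).
alkyl halide: absent. In CH(COBr), the halogen is on a carbonyl carbon, which makes it an acyl halide, not an alkyl halide.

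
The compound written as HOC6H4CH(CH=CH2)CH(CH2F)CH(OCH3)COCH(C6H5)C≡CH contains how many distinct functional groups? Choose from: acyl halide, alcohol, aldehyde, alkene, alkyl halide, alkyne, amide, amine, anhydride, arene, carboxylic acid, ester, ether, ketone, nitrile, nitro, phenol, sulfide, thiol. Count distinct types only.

7

Taking each segment in turn:
  HOC6H4: –OH attached directly to an aromatic ring → phenol (not alcohol); the ring itself is an arene.
  CH(CH=CH2): pendant –CH=CH2: C=C double bond → alkene.
  CH(CH2F): pendant –CH2X: halogen on sp³ carbon → alkyl halide.
  CH(OCH3): pendant –OCH3: C–O–C with sp³ C, no adjacent C=O → ether.
  CO: –C(=O)– with carbon on both sides → ketone.
  CH(C6H5): pendant –C6H5: benzene ring → arene.
  C≡CH: C≡C triple bond → alkyne.
Distinct types present: alkene, alkyl halide, alkyne, arene, ether, ketone, phenol.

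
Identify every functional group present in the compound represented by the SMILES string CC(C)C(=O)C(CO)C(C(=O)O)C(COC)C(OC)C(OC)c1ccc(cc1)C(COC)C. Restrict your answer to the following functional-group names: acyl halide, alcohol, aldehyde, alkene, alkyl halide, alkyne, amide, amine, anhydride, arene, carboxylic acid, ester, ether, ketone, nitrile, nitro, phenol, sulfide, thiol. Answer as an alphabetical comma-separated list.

alcohol, arene, carboxylic acid, ether, ketone

–C(=O)– with carbon on both sides → ketone.
pendant –CH2OH on an sp³ backbone C → alcohol.
pendant –COOH: carbonyl C bonded to C and –OH → carboxylic acid.
pendant –CH2OCH3: C–O–C linkage → ether.
pendant –OCH3: C–O–C with sp³ C, no adjacent C=O → ether.
pendant –OCH3: C–O–C with sp³ C, no adjacent C=O → ether.
para-disubstituted benzene ring → arene.
pendant –CH2OCH3: C–O–C linkage → ether.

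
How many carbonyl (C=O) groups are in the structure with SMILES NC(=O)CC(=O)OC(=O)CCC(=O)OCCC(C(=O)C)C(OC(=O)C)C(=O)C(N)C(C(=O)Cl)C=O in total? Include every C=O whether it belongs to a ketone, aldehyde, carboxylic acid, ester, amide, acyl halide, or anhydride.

H2NCO: amide, 1 C=O (running total 1).
CH2CO-O-COCH2: anhydride, 2 C=O (running total 3).
CH2COOCH2: ester, 1 C=O (running total 4).
CH(COCH3): ketone, 1 C=O (running total 5).
CH(OCOCH3): ester, 1 C=O (running total 6).
CO: ketone, 1 C=O (running total 7).
CH(COCl): acyl halide, 1 C=O (running total 8).
CHO: aldehyde, 1 C=O (running total 9).

9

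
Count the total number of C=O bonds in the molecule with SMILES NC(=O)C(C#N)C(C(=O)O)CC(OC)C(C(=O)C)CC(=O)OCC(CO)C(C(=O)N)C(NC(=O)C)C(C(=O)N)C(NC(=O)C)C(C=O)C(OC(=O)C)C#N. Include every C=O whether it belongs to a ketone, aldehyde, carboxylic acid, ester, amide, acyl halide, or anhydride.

10

H2NCO: amide, 1 C=O (running total 1).
CH(COOH): carboxylic acid, 1 C=O (running total 2).
CH(COCH3): ketone, 1 C=O (running total 3).
CH2COOCH2: ester, 1 C=O (running total 4).
CH(CONH2): amide, 1 C=O (running total 5).
CH(NHCOCH3): amide, 1 C=O (running total 6).
CH(CONH2): amide, 1 C=O (running total 7).
CH(NHCOCH3): amide, 1 C=O (running total 8).
CH(CHO): aldehyde, 1 C=O (running total 9).
CH(OCOCH3): ester, 1 C=O (running total 10).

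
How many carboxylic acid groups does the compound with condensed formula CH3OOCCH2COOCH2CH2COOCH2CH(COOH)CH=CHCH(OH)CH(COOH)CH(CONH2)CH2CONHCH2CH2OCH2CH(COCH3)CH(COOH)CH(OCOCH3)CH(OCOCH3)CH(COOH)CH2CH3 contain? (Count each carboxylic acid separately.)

Reading the structure from left to right:
  CH3OOC: CH3O–C(=O)–: carbonyl C bonded to C and to –OCH3 → ester (not ketone + ether).
  CH2COOCH2: –C(=O)–O–C with C on the carbonyl side → ester.
  CH2COOCH2: –C(=O)–O–C with C on the carbonyl side → ester.
  CH(COOH): pendant –COOH: carbonyl C bonded to C and –OH → carboxylic acid.
  CH=CH: C=C double bond → alkene.
  CH(OH): –OH on an sp³ carbon → alcohol (secondary).
  CH(COOH): pendant –COOH: carbonyl C bonded to C and –OH → carboxylic acid.
  CH(CONH2): pendant –CONH2: carbonyl C bonded to C and N → amide.
  CH2CONHCH2: –C(=O)–N– linkage → amide (the N is not an amine).
  CH2OCH2: C–O–C with sp³ carbons on both sides and no adjacent C=O → ether.
  CH(COCH3): pendant –COCH3: carbonyl C bonded to two carbons → ketone.
  CH(COOH): pendant –COOH: carbonyl C bonded to C and –OH → carboxylic acid.
  CH(OCOCH3): pendant –OC(=O)CH3: an acyloxy group → ester.
  CH(OCOCH3): pendant –OC(=O)CH3: an acyloxy group → ester.
  CH(COOH): pendant –COOH: carbonyl C bonded to C and –OH → carboxylic acid.
Carboxylic acid appears at: CH(COOH), CH(COOH), CH(COOH), CH(COOH) → 4.

4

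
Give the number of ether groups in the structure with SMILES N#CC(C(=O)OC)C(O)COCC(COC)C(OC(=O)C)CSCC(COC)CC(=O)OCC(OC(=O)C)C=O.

Working along the chain:
  N≡C: N≡C–: carbon triple-bonded to nitrogen → nitrile.
  CH(COOCH3): pendant –COOCH3: carbonyl C bonded to C and –OCH3 → ester.
  CH(OH): –OH on an sp³ carbon → alcohol (secondary).
  CH2OCH2: C–O–C with sp³ carbons on both sides and no adjacent C=O → ether.
  CH(CH2OCH3): pendant –CH2OCH3: C–O–C linkage → ether.
  CH(OCOCH3): pendant –OC(=O)CH3: an acyloxy group → ester.
  CH2SCH2: C–S–C linkage → sulfide (thioether).
  CH(CH2OCH3): pendant –CH2OCH3: C–O–C linkage → ether.
  CH2COOCH2: –C(=O)–O–C with C on the carbonyl side → ester.
  CH(OCOCH3): pendant –OC(=O)CH3: an acyloxy group → ester.
  CHO: terminal –CHO: carbonyl C bonded to H and C → aldehyde.
Ether appears at: CH2OCH2, CH(CH2OCH3), CH(CH2OCH3) → 3.

3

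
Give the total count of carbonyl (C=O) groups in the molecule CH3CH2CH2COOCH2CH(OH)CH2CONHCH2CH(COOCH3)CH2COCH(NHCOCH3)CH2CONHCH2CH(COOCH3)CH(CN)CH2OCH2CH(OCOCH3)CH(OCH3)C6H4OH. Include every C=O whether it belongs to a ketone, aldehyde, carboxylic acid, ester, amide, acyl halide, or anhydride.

8

CH2COOCH2: ester, 1 C=O (running total 1).
CH2CONHCH2: amide, 1 C=O (running total 2).
CH(COOCH3): ester, 1 C=O (running total 3).
CO: ketone, 1 C=O (running total 4).
CH(NHCOCH3): amide, 1 C=O (running total 5).
CH2CONHCH2: amide, 1 C=O (running total 6).
CH(COOCH3): ester, 1 C=O (running total 7).
CH(OCOCH3): ester, 1 C=O (running total 8).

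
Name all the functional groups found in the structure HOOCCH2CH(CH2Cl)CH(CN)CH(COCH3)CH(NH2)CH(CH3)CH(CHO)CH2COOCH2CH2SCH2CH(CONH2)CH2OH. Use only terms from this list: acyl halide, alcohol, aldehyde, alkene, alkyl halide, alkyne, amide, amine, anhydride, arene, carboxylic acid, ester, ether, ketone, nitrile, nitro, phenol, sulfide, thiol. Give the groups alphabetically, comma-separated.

alcohol, aldehyde, alkyl halide, amide, amine, carboxylic acid, ester, ketone, nitrile, sulfide

–COOH: carbonyl C bonded to –OH and C → carboxylic acid (the –OH is not a separate alcohol).
pendant –CH2X: halogen on sp³ carbon → alkyl halide.
pendant –C≡N: nitrile.
pendant –COCH3: carbonyl C bonded to two carbons → ketone.
–NH2 on an sp³ carbon with no adjacent C=O → amine.
pendant –CHO: carbonyl C bonded to C and H → aldehyde.
–C(=O)–O–C with C on the carbonyl side → ester.
C–S–C linkage → sulfide (thioether).
pendant –CONH2: carbonyl C bonded to C and N → amide.
–OH on an sp³ carbon → alcohol.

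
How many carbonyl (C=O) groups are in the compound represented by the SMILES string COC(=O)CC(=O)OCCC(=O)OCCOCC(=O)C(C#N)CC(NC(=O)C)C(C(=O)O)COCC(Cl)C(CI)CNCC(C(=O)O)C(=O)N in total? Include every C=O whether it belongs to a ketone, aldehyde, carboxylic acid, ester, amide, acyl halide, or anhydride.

8

CH3OOC: ester, 1 C=O (running total 1).
CH2COOCH2: ester, 1 C=O (running total 2).
CH2COOCH2: ester, 1 C=O (running total 3).
CO: ketone, 1 C=O (running total 4).
CH(NHCOCH3): amide, 1 C=O (running total 5).
CH(COOH): carboxylic acid, 1 C=O (running total 6).
CH(COOH): carboxylic acid, 1 C=O (running total 7).
CONH2: amide, 1 C=O (running total 8).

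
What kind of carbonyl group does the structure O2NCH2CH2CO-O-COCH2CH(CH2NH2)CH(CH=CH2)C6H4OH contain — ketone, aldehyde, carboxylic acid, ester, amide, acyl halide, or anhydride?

anhydride

The carbonyl is in the CH2CO-O-COCH2 segment: two acyl groups sharing one oxygen, –C(=O)–O–C(=O)– → anhydride.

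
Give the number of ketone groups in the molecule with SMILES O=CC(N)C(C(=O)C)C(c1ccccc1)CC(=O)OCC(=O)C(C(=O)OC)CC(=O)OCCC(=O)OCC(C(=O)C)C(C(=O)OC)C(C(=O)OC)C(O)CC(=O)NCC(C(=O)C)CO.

4

Reading the structure from left to right:
  OHC: terminal –CHO: carbonyl C bonded to H and C → aldehyde.
  CH(NH2): –NH2 on an sp³ carbon with no adjacent C=O → amine.
  CH(COCH3): pendant –COCH3: carbonyl C bonded to two carbons → ketone.
  CH(C6H5): pendant –C6H5: benzene ring → arene.
  CH2COOCH2: –C(=O)–O–C with C on the carbonyl side → ester.
  CO: –C(=O)– with carbon on both sides → ketone.
  CH(COOCH3): pendant –COOCH3: carbonyl C bonded to C and –OCH3 → ester.
  CH2COOCH2: –C(=O)–O–C with C on the carbonyl side → ester.
  CH2COOCH2: –C(=O)–O–C with C on the carbonyl side → ester.
  CH(COCH3): pendant –COCH3: carbonyl C bonded to two carbons → ketone.
  CH(COOCH3): pendant –COOCH3: carbonyl C bonded to C and –OCH3 → ester.
  CH(COOCH3): pendant –COOCH3: carbonyl C bonded to C and –OCH3 → ester.
  CH(OH): –OH on an sp³ carbon → alcohol (secondary).
  CH2CONHCH2: –C(=O)–N– linkage → amide (the N is not an amine).
  CH(COCH3): pendant –COCH3: carbonyl C bonded to two carbons → ketone.
  CH2OH: –OH on an sp³ carbon → alcohol.
Ketone appears at: CH(COCH3), CO, CH(COCH3), CH(COCH3) → 4.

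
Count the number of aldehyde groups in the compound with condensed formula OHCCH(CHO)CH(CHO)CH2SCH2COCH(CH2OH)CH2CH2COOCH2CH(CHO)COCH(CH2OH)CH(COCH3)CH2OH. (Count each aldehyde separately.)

terminal –CHO: carbonyl C bonded to H and C → aldehyde.
pendant –CHO: carbonyl C bonded to C and H → aldehyde.
pendant –CHO: carbonyl C bonded to C and H → aldehyde.
C–S–C linkage → sulfide (thioether).
–C(=O)– with carbon on both sides → ketone.
pendant –CH2OH on an sp³ backbone C → alcohol.
–C(=O)–O–C with C on the carbonyl side → ester.
pendant –CHO: carbonyl C bonded to C and H → aldehyde.
–C(=O)– with carbon on both sides → ketone.
pendant –CH2OH on an sp³ backbone C → alcohol.
pendant –COCH3: carbonyl C bonded to two carbons → ketone.
–OH on an sp³ carbon → alcohol.
Aldehyde appears at: OHC, CH(CHO), CH(CHO), CH(CHO) → 4.

4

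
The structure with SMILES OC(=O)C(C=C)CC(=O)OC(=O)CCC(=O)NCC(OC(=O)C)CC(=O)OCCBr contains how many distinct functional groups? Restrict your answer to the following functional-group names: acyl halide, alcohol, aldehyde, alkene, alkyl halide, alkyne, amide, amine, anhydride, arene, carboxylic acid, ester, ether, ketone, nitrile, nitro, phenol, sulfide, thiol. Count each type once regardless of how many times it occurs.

Reading the structure from left to right:
  HOOC: –COOH: carbonyl C bonded to –OH and C → carboxylic acid (the –OH is not a separate alcohol).
  CH(CH=CH2): pendant –CH=CH2: C=C double bond → alkene.
  CH2CO-O-COCH2: two acyl groups sharing one oxygen, –C(=O)–O–C(=O)– → anhydride.
  CH2CONHCH2: –C(=O)–N– linkage → amide (the N is not an amine).
  CH(OCOCH3): pendant –OC(=O)CH3: an acyloxy group → ester.
  CH2COOCH2: –C(=O)–O–C with C on the carbonyl side → ester.
  CH2Br: halogen on an sp³ carbon → alkyl halide.
Distinct types present: alkene, alkyl halide, amide, anhydride, carboxylic acid, ester.

6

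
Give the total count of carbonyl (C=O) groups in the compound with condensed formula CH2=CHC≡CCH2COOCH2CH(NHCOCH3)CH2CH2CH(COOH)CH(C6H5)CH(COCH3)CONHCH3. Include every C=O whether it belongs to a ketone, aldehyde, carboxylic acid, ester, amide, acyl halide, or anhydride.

CH2COOCH2: ester, 1 C=O (running total 1).
CH(NHCOCH3): amide, 1 C=O (running total 2).
CH(COOH): carboxylic acid, 1 C=O (running total 3).
CH(COCH3): ketone, 1 C=O (running total 4).
CONHCH3: amide, 1 C=O (running total 5).

5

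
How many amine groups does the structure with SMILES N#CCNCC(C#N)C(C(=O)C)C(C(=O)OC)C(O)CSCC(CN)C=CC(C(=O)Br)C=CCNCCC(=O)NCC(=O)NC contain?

Reading the structure from left to right:
  N≡C: N≡C–: carbon triple-bonded to nitrogen → nitrile.
  CH2NHCH2: C–N–C with sp³ carbons and no adjacent C=O → amine (secondary).
  CH(CN): pendant –C≡N: nitrile.
  CH(COCH3): pendant –COCH3: carbonyl C bonded to two carbons → ketone.
  CH(COOCH3): pendant –COOCH3: carbonyl C bonded to C and –OCH3 → ester.
  CH(OH): –OH on an sp³ carbon → alcohol (secondary).
  CH2SCH2: C–S–C linkage → sulfide (thioether).
  CH(CH2NH2): pendant –CH2NH2: N on sp³ C, no adjacent C=O → amine.
  CH=CH: C=C double bond → alkene.
  CH(COBr): pendant –C(=O)X: carbonyl C bonded to C and halogen → acyl halide.
  CH=CH: C=C double bond → alkene.
  CH2NHCH2: C–N–C with sp³ carbons and no adjacent C=O → amine (secondary).
  CH2CONHCH2: –C(=O)–N– linkage → amide (the N is not an amine).
  CONHCH3: –C(=O)NHCH3: carbonyl C bonded to C and to N → amide (the N is not an amine).
Amine appears at: CH2NHCH2, CH(CH2NH2), CH2NHCH2 → 3.

3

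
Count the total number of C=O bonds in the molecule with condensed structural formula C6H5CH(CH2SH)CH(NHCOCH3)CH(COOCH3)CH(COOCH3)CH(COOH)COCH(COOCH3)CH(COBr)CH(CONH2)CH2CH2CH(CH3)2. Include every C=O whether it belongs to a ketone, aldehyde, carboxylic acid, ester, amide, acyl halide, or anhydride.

CH(NHCOCH3): amide, 1 C=O (running total 1).
CH(COOCH3): ester, 1 C=O (running total 2).
CH(COOCH3): ester, 1 C=O (running total 3).
CH(COOH): carboxylic acid, 1 C=O (running total 4).
CO: ketone, 1 C=O (running total 5).
CH(COOCH3): ester, 1 C=O (running total 6).
CH(COBr): acyl halide, 1 C=O (running total 7).
CH(CONH2): amide, 1 C=O (running total 8).

8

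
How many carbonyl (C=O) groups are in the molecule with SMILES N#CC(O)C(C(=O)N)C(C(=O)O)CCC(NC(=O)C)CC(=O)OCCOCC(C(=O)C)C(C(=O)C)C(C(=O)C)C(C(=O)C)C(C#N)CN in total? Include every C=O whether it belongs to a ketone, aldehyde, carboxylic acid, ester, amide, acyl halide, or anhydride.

8

CH(CONH2): amide, 1 C=O (running total 1).
CH(COOH): carboxylic acid, 1 C=O (running total 2).
CH(NHCOCH3): amide, 1 C=O (running total 3).
CH2COOCH2: ester, 1 C=O (running total 4).
CH(COCH3): ketone, 1 C=O (running total 5).
CH(COCH3): ketone, 1 C=O (running total 6).
CH(COCH3): ketone, 1 C=O (running total 7).
CH(COCH3): ketone, 1 C=O (running total 8).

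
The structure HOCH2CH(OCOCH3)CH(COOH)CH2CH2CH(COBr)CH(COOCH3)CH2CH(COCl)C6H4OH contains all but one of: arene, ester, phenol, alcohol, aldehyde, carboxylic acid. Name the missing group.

aldehyde

arene: present (C6H4OH — –OH attached directly to an aromatic ring → phenol (not alcohol); the ring itself is an arene).
ester: present (CH(OCOCH3) — pendant –OC(=O)CH3: an acyloxy group → ester).
phenol: present (C6H4OH — –OH attached directly to an aromatic ring → phenol (not alcohol); the ring itself is an arene).
alcohol: present (HOCH2 — HO– on an sp³ carbon → alcohol).
carboxylic acid: present (CH(COOH) — pendant –COOH: carbonyl C bonded to C and –OH → carboxylic acid).
aldehyde: absent. In CH(COOH), the carbonyl carbon bears –OH, not –H, so it is a carboxylic acid.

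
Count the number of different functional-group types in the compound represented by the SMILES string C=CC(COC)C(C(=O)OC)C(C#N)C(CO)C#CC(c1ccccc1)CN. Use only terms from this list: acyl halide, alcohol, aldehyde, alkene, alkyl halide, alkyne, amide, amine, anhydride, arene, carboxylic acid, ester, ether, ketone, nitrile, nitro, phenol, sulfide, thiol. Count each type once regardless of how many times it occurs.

Taking each segment in turn:
  CH2=CH: C=C double bond → alkene.
  CH(CH2OCH3): pendant –CH2OCH3: C–O–C linkage → ether.
  CH(COOCH3): pendant –COOCH3: carbonyl C bonded to C and –OCH3 → ester.
  CH(CN): pendant –C≡N: nitrile.
  CH(CH2OH): pendant –CH2OH on an sp³ backbone C → alcohol.
  C≡C: C≡C triple bond → alkyne.
  CH(C6H5): pendant –C6H5: benzene ring → arene.
  CH2NH2: –NH2 on an sp³ carbon with no adjacent C=O → amine.
Distinct types present: alcohol, alkene, alkyne, amine, arene, ester, ether, nitrile.

8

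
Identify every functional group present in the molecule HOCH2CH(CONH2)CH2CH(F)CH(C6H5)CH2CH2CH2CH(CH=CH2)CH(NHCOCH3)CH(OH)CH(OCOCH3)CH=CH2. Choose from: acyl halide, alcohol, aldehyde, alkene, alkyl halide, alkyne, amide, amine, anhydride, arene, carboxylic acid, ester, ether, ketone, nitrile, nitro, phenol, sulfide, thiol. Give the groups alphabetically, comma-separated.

alcohol, alkene, alkyl halide, amide, arene, ester

HO– on an sp³ carbon → alcohol.
pendant –CONH2: carbonyl C bonded to C and N → amide.
halogen on an sp³ carbon → alkyl halide.
pendant –C6H5: benzene ring → arene.
pendant –CH=CH2: C=C double bond → alkene.
pendant –NHC(=O)CH3: N bonded to a carbonyl → amide (not amine).
–OH on an sp³ carbon → alcohol (secondary).
pendant –OC(=O)CH3: an acyloxy group → ester.
C=C double bond → alkene.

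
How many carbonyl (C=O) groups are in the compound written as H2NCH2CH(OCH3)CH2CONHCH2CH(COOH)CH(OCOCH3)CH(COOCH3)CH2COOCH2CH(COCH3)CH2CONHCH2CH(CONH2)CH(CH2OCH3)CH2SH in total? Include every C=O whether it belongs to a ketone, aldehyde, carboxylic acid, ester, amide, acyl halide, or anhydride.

8

CH2CONHCH2: amide, 1 C=O (running total 1).
CH(COOH): carboxylic acid, 1 C=O (running total 2).
CH(OCOCH3): ester, 1 C=O (running total 3).
CH(COOCH3): ester, 1 C=O (running total 4).
CH2COOCH2: ester, 1 C=O (running total 5).
CH(COCH3): ketone, 1 C=O (running total 6).
CH2CONHCH2: amide, 1 C=O (running total 7).
CH(CONH2): amide, 1 C=O (running total 8).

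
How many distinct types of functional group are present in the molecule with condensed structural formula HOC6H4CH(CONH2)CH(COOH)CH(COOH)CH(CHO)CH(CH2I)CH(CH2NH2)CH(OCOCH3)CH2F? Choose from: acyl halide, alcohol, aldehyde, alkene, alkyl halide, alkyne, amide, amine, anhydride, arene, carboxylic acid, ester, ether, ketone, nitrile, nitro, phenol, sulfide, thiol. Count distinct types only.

8

–OH attached directly to an aromatic ring → phenol (not alcohol); the ring itself is an arene.
pendant –CONH2: carbonyl C bonded to C and N → amide.
pendant –COOH: carbonyl C bonded to C and –OH → carboxylic acid.
pendant –COOH: carbonyl C bonded to C and –OH → carboxylic acid.
pendant –CHO: carbonyl C bonded to C and H → aldehyde.
pendant –CH2X: halogen on sp³ carbon → alkyl halide.
pendant –CH2NH2: N on sp³ C, no adjacent C=O → amine.
pendant –OC(=O)CH3: an acyloxy group → ester.
halogen on an sp³ carbon → alkyl halide.
Distinct types present: aldehyde, alkyl halide, amide, amine, arene, carboxylic acid, ester, phenol.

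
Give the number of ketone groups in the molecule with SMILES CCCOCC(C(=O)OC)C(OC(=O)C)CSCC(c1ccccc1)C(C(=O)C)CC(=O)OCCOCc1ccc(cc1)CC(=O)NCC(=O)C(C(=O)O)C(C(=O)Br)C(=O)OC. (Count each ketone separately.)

Reading the structure from left to right:
  CH2OCH2: C–O–C with sp³ carbons on both sides and no adjacent C=O → ether.
  CH(COOCH3): pendant –COOCH3: carbonyl C bonded to C and –OCH3 → ester.
  CH(OCOCH3): pendant –OC(=O)CH3: an acyloxy group → ester.
  CH2SCH2: C–S–C linkage → sulfide (thioether).
  CH(C6H5): pendant –C6H5: benzene ring → arene.
  CH(COCH3): pendant –COCH3: carbonyl C bonded to two carbons → ketone.
  CH2COOCH2: –C(=O)–O–C with C on the carbonyl side → ester.
  CH2OCH2: C–O–C with sp³ carbons on both sides and no adjacent C=O → ether.
  C6H4: para-disubstituted benzene ring → arene.
  CH2CONHCH2: –C(=O)–N– linkage → amide (the N is not an amine).
  CO: –C(=O)– with carbon on both sides → ketone.
  CH(COOH): pendant –COOH: carbonyl C bonded to C and –OH → carboxylic acid.
  CH(COBr): pendant –C(=O)X: carbonyl C bonded to C and halogen → acyl halide.
  COOCH3: –C(=O)OCH3: carbonyl C bonded to C and to –OCH3 → ester (not ketone + ether).
Ketone appears at: CH(COCH3), CO → 2.

2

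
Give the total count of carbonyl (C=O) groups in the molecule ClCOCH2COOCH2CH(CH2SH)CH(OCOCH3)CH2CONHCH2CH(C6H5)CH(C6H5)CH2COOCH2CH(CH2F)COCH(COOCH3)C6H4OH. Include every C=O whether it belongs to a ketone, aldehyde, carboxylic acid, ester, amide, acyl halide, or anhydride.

7

ClCO: acyl halide, 1 C=O (running total 1).
CH2COOCH2: ester, 1 C=O (running total 2).
CH(OCOCH3): ester, 1 C=O (running total 3).
CH2CONHCH2: amide, 1 C=O (running total 4).
CH2COOCH2: ester, 1 C=O (running total 5).
CO: ketone, 1 C=O (running total 6).
CH(COOCH3): ester, 1 C=O (running total 7).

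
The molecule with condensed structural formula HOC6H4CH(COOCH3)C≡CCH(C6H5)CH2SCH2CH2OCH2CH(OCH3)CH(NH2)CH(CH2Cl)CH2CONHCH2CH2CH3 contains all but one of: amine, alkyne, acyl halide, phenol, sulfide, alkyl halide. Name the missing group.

acyl halide

alkyne: present (C≡C — C≡C triple bond → alkyne).
phenol: present (HOC6H4 — –OH attached directly to an aromatic ring → phenol (not alcohol); the ring itself is an arene).
sulfide: present (CH2SCH2 — C–S–C linkage → sulfide (thioether)).
alkyl halide: present (CH(CH2Cl) — pendant –CH2X: halogen on sp³ carbon → alkyl halide).
amine: present (CH(NH2) — –NH2 on an sp³ carbon with no adjacent C=O → amine).
acyl halide: no segment matches this pattern.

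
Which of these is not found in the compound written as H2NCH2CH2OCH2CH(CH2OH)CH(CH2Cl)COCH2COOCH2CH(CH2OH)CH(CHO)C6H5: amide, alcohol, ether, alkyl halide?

amide

alkyl halide: present (CH(CH2Cl) — pendant –CH2X: halogen on sp³ carbon → alkyl halide).
alcohol: present (CH(CH2OH) — pendant –CH2OH on an sp³ backbone C → alcohol).
ether: present (CH2OCH2 — C–O–C with sp³ carbons on both sides and no adjacent C=O → ether).
amide: no segment matches this pattern.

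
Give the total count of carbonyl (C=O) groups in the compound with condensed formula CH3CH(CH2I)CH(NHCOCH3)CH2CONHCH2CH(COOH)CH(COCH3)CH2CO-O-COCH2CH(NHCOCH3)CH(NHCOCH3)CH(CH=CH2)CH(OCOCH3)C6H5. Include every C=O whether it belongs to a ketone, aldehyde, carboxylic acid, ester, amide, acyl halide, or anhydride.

9

CH(NHCOCH3): amide, 1 C=O (running total 1).
CH2CONHCH2: amide, 1 C=O (running total 2).
CH(COOH): carboxylic acid, 1 C=O (running total 3).
CH(COCH3): ketone, 1 C=O (running total 4).
CH2CO-O-COCH2: anhydride, 2 C=O (running total 6).
CH(NHCOCH3): amide, 1 C=O (running total 7).
CH(NHCOCH3): amide, 1 C=O (running total 8).
CH(OCOCH3): ester, 1 C=O (running total 9).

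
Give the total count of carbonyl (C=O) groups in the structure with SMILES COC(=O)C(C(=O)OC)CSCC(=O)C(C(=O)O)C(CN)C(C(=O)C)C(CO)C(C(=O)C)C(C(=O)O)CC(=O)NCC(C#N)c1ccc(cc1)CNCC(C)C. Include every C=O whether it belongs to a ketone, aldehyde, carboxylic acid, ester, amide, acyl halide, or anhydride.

CH3OOC: ester, 1 C=O (running total 1).
CH(COOCH3): ester, 1 C=O (running total 2).
CO: ketone, 1 C=O (running total 3).
CH(COOH): carboxylic acid, 1 C=O (running total 4).
CH(COCH3): ketone, 1 C=O (running total 5).
CH(COCH3): ketone, 1 C=O (running total 6).
CH(COOH): carboxylic acid, 1 C=O (running total 7).
CH2CONHCH2: amide, 1 C=O (running total 8).

8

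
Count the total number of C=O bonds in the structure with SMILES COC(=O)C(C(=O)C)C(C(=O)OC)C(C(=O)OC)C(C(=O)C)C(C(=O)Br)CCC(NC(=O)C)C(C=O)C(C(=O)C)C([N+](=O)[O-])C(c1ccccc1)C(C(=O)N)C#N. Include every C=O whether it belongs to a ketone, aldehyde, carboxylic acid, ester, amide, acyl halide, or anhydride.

10

CH3OOC: ester, 1 C=O (running total 1).
CH(COCH3): ketone, 1 C=O (running total 2).
CH(COOCH3): ester, 1 C=O (running total 3).
CH(COOCH3): ester, 1 C=O (running total 4).
CH(COCH3): ketone, 1 C=O (running total 5).
CH(COBr): acyl halide, 1 C=O (running total 6).
CH(NHCOCH3): amide, 1 C=O (running total 7).
CH(CHO): aldehyde, 1 C=O (running total 8).
CH(COCH3): ketone, 1 C=O (running total 9).
CH(CONH2): amide, 1 C=O (running total 10).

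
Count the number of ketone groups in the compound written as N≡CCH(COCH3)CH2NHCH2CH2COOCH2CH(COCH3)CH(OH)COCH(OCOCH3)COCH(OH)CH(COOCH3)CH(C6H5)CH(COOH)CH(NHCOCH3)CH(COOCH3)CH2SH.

Working along the chain:
  N≡C: N≡C–: carbon triple-bonded to nitrogen → nitrile.
  CH(COCH3): pendant –COCH3: carbonyl C bonded to two carbons → ketone.
  CH2NHCH2: C–N–C with sp³ carbons and no adjacent C=O → amine (secondary).
  CH2COOCH2: –C(=O)–O–C with C on the carbonyl side → ester.
  CH(COCH3): pendant –COCH3: carbonyl C bonded to two carbons → ketone.
  CH(OH): –OH on an sp³ carbon → alcohol (secondary).
  CO: –C(=O)– with carbon on both sides → ketone.
  CH(OCOCH3): pendant –OC(=O)CH3: an acyloxy group → ester.
  CO: –C(=O)– with carbon on both sides → ketone.
  CH(OH): –OH on an sp³ carbon → alcohol (secondary).
  CH(COOCH3): pendant –COOCH3: carbonyl C bonded to C and –OCH3 → ester.
  CH(C6H5): pendant –C6H5: benzene ring → arene.
  CH(COOH): pendant –COOH: carbonyl C bonded to C and –OH → carboxylic acid.
  CH(NHCOCH3): pendant –NHC(=O)CH3: N bonded to a carbonyl → amide (not amine).
  CH(COOCH3): pendant –COOCH3: carbonyl C bonded to C and –OCH3 → ester.
  CH2SH: –SH on an sp³ carbon → thiol.
Ketone appears at: CH(COCH3), CH(COCH3), CO, CO → 4.

4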